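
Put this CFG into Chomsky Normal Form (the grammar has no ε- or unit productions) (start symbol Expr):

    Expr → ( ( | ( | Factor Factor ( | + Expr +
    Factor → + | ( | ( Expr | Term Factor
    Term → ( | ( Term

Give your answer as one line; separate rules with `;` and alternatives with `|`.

Introduce a nonterminal for each terminal appearing in a rule of length ≥ 2: X1 → (, X2 → +.
Binarize each right-hand side of length ≥ 3 by chaining fresh nonterminals (Y1, Y2, …): affected rules were Expr → Factor Factor X1; Expr → X2 Expr X2.

Expr → X1 X1 | ( | Factor Y1 | X2 Y2; Factor → + | ( | X1 Expr | Term Factor; Term → ( | X1 Term; X1 → (; X2 → +; Y1 → Factor X1; Y2 → Expr X2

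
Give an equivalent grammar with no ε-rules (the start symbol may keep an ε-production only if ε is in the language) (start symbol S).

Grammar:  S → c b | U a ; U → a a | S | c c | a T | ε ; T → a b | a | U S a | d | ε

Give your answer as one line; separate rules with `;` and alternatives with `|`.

The nullable symbols are {T, U}.
ε ∉ L(G), so no ε-production is kept.
Add the nullable-subset variants: S → U a gives U a | a. U → a T gives a T | a. T → U S a gives U S a | S a.

S → c b | U a | a; U → a a | S | c c | a T | a; T → a b | a | U S a | S a | d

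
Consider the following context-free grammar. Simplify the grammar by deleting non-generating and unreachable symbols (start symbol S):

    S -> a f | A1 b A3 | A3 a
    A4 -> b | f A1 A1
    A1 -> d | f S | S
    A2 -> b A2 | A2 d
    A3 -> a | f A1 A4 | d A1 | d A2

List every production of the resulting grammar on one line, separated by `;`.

S -> a f | A1 b A3 | A3 a; A4 -> b | f A1 A1; A1 -> d | f S | S; A3 -> a | f A1 A4 | d A1

Generating nonterminals: {A1, A3, A4, S}.
Reachable from S after that: {A1, A3, A4, S}.
Removed useless symbols: {A2} and every production mentioning them.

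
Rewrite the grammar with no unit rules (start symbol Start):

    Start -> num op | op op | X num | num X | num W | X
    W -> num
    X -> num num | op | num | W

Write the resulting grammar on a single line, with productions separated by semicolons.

Unit pairs: Start ⇒* {W, X}; X ⇒* {W}.
For each unit pair (A, B), copy every non-unit production of B to A, then drop all unit productions.

Start -> num op | op op | X num | num X | num W | num num | op | num; W -> num; X -> num num | op | num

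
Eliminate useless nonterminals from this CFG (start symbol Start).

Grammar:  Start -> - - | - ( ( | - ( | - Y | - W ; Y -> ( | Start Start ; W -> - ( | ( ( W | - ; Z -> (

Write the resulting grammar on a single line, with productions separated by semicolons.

Generating nonterminals: {Start, W, Y, Z}.
Reachable from Start after that: {Start, W, Y}.
Removed useless symbols: {Z} and every production mentioning them.

Start -> - - | - ( ( | - ( | - Y | - W; Y -> ( | Start Start; W -> - ( | ( ( W | -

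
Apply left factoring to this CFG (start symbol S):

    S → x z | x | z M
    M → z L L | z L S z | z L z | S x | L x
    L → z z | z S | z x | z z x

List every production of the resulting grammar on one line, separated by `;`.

S → z M | x S'; M → S x | L x | z L M'; L → z L'; S' → z | ε; M' → L | S z | z; L' → S | x | z L''; L'' → ε | x

S has alternatives sharing prefix 'x': factor to S → x S' with S' → z | ε.
M has alternatives sharing prefix 'z L': factor to M → z L M' with M' → L | S z | z.
L has alternatives sharing prefix 'z': factor to L → z L' with L' → z | S | x | z x.
L' has alternatives sharing prefix 'z': factor to L' → z L'' with L'' → ε | x.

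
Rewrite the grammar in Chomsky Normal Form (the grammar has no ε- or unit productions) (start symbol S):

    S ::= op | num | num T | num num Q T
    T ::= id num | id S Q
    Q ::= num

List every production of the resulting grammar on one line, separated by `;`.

S ::= op | num | X1 T | X1 Y1; T ::= X2 X1 | X2 Y3; Q ::= num; X1 ::= num; X2 ::= id; Y1 ::= X1 Y2; Y2 ::= Q T; Y3 ::= S Q

Introduce a nonterminal for each terminal appearing in a rule of length ≥ 2: X1 → num, X2 → id.
Binarize each right-hand side of length ≥ 3 by chaining fresh nonterminals (Y1, Y2, …): affected rules were S → X1 X1 Q T; T → X2 S Q.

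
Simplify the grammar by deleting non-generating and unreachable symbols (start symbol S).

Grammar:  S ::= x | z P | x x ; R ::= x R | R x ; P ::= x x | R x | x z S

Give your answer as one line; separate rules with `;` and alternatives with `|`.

S ::= x | z P | x x; P ::= x x | x z S

Generating nonterminals: {P, S}.
Reachable from S after that: {P, S}.
Removed useless symbols: {R} and every production mentioning them.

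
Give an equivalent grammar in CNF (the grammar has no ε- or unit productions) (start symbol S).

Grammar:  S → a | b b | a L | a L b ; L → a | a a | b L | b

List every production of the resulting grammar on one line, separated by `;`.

Introduce a nonterminal for each terminal appearing in a rule of length ≥ 2: X1 → b, X2 → a.
Binarize each right-hand side of length ≥ 3 by chaining fresh nonterminals (Y1, Y2, …): affected rules were S → X2 L X1.

S → a | X1 X1 | X2 L | X2 Y1; L → a | X2 X2 | X1 L | b; X1 → b; X2 → a; Y1 → L X1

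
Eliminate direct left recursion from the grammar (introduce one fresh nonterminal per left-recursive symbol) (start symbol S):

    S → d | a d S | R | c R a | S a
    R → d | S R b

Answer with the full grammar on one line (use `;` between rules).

S → d S' | a d S S' | R S' | c R a S'; R → d | S R b; S' → a S' | ε

S is directly left-recursive.
For S: α = {a}, β = {d, a d S, R, c R a}. Rewrite as S → β S' and S' → α S' | ε.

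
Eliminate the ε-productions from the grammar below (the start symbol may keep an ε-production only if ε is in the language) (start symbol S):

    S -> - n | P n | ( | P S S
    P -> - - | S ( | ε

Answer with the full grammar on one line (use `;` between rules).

S -> - n | P n | n | ( | P S S | S S; P -> - - | S (

Nullable set = {P}.
ε ∉ L(G), so no ε-production is kept.
Expand every rule over subsets of its nullable positions: S → P n gives P n | n. S → P S S gives P S S | S S.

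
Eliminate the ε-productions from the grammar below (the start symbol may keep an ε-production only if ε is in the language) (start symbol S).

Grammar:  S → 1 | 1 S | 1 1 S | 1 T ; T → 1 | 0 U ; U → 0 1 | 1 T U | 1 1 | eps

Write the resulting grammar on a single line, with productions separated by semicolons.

S → 1 | 1 S | 1 1 S | 1 T; T → 1 | 0 U | 0; U → 0 1 | 1 T U | 1 T | 1 1

The nullable symbols are {U}.
ε ∉ L(G), so no ε-production is kept.
Expand every rule over subsets of its nullable positions: T → 0 U gives 0 U | 0. U → 1 T U gives 1 T U | 1 T.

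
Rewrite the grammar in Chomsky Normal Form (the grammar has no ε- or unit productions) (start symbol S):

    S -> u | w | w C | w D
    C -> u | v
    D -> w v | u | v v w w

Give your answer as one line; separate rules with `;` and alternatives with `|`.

Introduce a nonterminal for each terminal appearing in a rule of length ≥ 2: X1 → w, X2 → v.
Binarize each right-hand side of length ≥ 3 by chaining fresh nonterminals (Y1, Y2, …): affected rules were D → X2 X2 X1 X1.

S -> u | w | X1 C | X1 D; C -> u | v; D -> X1 X2 | u | X2 Y1; X1 -> w; X2 -> v; Y1 -> X2 Y2; Y2 -> X1 X1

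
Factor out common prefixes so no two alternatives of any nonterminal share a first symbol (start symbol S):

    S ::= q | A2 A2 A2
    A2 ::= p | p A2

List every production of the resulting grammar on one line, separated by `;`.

S ::= q | A2 A2 A2; A2 ::= p A2'; A2' ::= ε | A2

A2 has alternatives sharing prefix 'p': factor to A2 → p A2' with A2' → ε | A2.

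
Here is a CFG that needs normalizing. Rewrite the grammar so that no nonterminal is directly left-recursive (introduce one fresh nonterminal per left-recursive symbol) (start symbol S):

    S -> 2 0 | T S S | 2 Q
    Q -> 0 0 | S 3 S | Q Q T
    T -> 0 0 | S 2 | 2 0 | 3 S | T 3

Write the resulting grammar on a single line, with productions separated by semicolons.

Q, T are directly left-recursive.
For Q: α = {Q T}, β = {0 0, S 3 S}. Rewrite as Q → β Q' and Q' → α Q' | ε.
For T: α = {3}, β = {0 0, S 2, 2 0, 3 S}. Rewrite as T → β T' and T' → α T' | ε.

S -> 2 0 | T S S | 2 Q; Q -> 0 0 Q' | S 3 S Q'; T -> 0 0 T' | S 2 T' | 2 0 T' | 3 S T'; Q' -> Q T Q' | ε; T' -> 3 T' | ε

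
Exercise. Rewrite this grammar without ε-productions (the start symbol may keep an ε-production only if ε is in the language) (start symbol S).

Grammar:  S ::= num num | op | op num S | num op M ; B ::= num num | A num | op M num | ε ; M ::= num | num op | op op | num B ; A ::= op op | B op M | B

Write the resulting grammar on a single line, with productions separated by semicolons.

S ::= num num | op | op num S | num op M; B ::= num num | A num | num | op M num; M ::= num | num op | op op | num B; A ::= op op | B op M | op M | B

The nullable symbols are {A, B}.
ε ∉ L(G), so no ε-production is kept.
Expand every rule over subsets of its nullable positions: B → A num gives A num | num. A → B op M gives B op M | op M.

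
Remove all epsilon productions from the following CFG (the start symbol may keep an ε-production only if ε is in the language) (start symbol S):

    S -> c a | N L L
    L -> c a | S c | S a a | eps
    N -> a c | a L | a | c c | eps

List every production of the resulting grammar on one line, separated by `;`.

Nullable set = {L, N, S}.
ε ∈ L(G) since S is nullable, so keep S → ε.
Add the nullable-subset variants: S → N L L gives N L L | N L | N | L L | L. L → S c gives S c | c. L → S a a gives S a a | a a. N → a L gives a L | a.

S -> c a | N L L | N L | N | L L | L | ε; L -> c a | S c | c | S a a | a a; N -> a c | a L | a | c c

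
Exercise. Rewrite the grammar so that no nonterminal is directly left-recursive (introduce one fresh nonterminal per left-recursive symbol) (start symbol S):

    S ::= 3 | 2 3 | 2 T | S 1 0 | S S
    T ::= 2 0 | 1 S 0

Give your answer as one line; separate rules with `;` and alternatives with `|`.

S is directly left-recursive.
For S: α = {1 0, S}, β = {3, 2 3, 2 T}. Rewrite as S → β S' and S' → α S' | ε.

S ::= 3 S' | 2 3 S' | 2 T S'; T ::= 2 0 | 1 S 0; S' ::= 1 0 S' | S S' | ε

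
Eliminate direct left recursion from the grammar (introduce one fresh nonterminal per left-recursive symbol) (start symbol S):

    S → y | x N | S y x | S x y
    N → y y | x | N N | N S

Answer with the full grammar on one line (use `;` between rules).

Left recursion appears on S, N.
For S: α = {y x, x y}, β = {y, x N}. Rewrite as S → β S' and S' → α S' | ε.
For N: α = {N, S}, β = {y y, x}. Rewrite as N → β N' and N' → α N' | ε.

S → y S' | x N S'; N → y y N' | x N'; S' → y x S' | x y S' | eps; N' → N N' | S N' | eps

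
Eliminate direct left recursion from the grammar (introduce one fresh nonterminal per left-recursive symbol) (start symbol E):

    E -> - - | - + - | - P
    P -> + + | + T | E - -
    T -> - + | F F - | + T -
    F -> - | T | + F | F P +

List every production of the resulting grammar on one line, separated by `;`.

E -> - - | - + - | - P; P -> + + | + T | E - -; T -> - + | F F - | + T -; F -> - F' | T F' | + F F'; F' -> P + F' | ε

Left recursion appears on F.
For F: α = {P +}, β = {-, T, + F}. Rewrite as F → β F' and F' → α F' | ε.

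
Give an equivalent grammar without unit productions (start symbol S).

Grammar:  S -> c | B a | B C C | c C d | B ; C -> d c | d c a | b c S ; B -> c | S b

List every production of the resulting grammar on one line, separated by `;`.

S -> c | S b | B a | B C C | c C d; C -> d c | d c a | b c S; B -> c | S b

Unit pairs: S ⇒* {B}.
Replace each nonterminal's rules with the union of the non-unit rules of every nonterminal it unit-derives.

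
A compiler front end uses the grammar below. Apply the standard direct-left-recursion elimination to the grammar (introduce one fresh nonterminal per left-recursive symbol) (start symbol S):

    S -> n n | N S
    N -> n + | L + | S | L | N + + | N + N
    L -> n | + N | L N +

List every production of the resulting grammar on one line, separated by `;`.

S -> n n | N S; N -> n + N' | L + N' | S N' | L N'; L -> n L' | + N L'; N' -> + + N' | + N N' | ε; L' -> N + L' | ε

Left recursion appears on N, L.
For N: α = {+ +, + N}, β = {n +, L +, S, L}. Rewrite as N → β N' and N' → α N' | ε.
For L: α = {N +}, β = {n, + N}. Rewrite as L → β L' and L' → α L' | ε.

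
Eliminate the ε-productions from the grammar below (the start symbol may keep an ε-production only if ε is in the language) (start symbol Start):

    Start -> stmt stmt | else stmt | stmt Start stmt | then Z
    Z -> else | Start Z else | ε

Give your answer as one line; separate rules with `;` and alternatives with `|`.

Start -> stmt stmt | else stmt | stmt Start stmt | then Z | then; Z -> else | Start Z else | Start else

The nullable symbols are {Z}.
ε ∉ L(G), so no ε-production is kept.
Expand every rule over subsets of its nullable positions: Start → then Z gives then Z | then. Z → Start Z else gives Start Z else | Start else.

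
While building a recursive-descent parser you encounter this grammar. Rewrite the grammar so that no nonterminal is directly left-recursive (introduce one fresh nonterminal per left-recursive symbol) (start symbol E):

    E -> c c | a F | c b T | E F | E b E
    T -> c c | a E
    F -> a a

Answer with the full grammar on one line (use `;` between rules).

E is directly left-recursive.
For E: α = {F, b E}, β = {c c, a F, c b T}. Rewrite as E → β E' and E' → α E' | ε.

E -> c c E' | a F E' | c b T E'; T -> c c | a E; F -> a a; E' -> F E' | b E E' | epsilon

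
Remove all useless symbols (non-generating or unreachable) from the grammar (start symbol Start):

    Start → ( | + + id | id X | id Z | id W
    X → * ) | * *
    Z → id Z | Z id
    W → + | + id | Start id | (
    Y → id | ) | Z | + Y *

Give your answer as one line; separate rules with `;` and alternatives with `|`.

Generating nonterminals: {Start, W, X, Y}.
Reachable from Start after that: {Start, W, X}.
Removed useless symbols: {Y, Z} and every production mentioning them.

Start → ( | + + id | id X | id W; X → * ) | * *; W → + | + id | Start id | (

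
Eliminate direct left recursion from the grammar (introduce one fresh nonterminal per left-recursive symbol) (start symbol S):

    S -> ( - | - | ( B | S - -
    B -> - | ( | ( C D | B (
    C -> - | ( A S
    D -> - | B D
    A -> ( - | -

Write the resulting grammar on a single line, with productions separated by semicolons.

S -> ( - S' | - S' | ( B S'; B -> - B' | ( B' | ( C D B'; C -> - | ( A S; D -> - | B D; A -> ( - | -; S' -> - - S' | ε; B' -> ( B' | ε

S, B are directly left-recursive.
For S: α = {- -}, β = {( -, -, ( B}. Rewrite as S → β S' and S' → α S' | ε.
For B: α = {(}, β = {-, (, ( C D}. Rewrite as B → β B' and B' → α B' | ε.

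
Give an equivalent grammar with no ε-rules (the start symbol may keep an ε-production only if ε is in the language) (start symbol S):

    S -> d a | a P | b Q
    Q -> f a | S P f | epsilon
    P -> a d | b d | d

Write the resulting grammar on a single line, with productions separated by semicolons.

S -> d a | a P | b Q | b; Q -> f a | S P f; P -> a d | b d | d

The nullable symbols are {Q}.
ε ∉ L(G), so no ε-production is kept.
For each production, add variants omitting each subset of nullable occurrences: S → b Q gives b Q | b.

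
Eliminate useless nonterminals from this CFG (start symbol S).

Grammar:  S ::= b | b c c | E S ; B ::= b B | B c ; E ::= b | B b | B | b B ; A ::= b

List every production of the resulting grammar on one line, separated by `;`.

Generating nonterminals: {A, E, S}.
Reachable from S after that: {E, S}.
Removed useless symbols: {A, B} and every production mentioning them.

S ::= b | b c c | E S; E ::= b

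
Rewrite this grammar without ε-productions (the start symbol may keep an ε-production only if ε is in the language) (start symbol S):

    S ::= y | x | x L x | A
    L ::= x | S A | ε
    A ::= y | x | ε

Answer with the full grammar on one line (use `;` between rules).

S ::= y | x | x L x | x x | A | ε; L ::= x | S A | S | A; A ::= y | x

Nullable set = {A, L, S}.
ε ∈ L(G) since S is nullable, so keep S → ε.
Expand every rule over subsets of its nullable positions: S → x L x gives x L x | x x. L → S A gives S A | S | A.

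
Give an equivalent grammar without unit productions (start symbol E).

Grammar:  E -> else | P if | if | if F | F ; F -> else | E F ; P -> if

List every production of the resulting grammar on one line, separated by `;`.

Unit pairs: E ⇒* {F}.
Replace each nonterminal's rules with the union of the non-unit rules of every nonterminal it unit-derives.

E -> else | P if | if | if F | E F; F -> else | E F; P -> if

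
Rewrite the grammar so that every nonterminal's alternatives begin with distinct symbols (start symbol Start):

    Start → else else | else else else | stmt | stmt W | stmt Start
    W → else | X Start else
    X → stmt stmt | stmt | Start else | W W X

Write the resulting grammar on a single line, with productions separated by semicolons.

Start → stmt Start1 | else else Start2; W → else | X Start else; X → Start else | W W X | stmt X1; Start1 → ε | W | Start; Start2 → ε | else; X1 → stmt | ε

Start has alternatives sharing prefix 'stmt': factor to Start → stmt Start1 with Start1 → ε | W | Start.
Start has alternatives sharing prefix 'else else': factor to Start → else else Start2 with Start2 → ε | else.
X has alternatives sharing prefix 'stmt': factor to X → stmt X1 with X1 → stmt | ε.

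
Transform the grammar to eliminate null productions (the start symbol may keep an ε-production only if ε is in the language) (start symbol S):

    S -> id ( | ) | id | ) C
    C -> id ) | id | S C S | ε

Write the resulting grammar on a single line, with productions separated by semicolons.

The nullable symbols are {C}.
ε ∉ L(G), so no ε-production is kept.
For each production, add variants omitting each subset of nullable occurrences: C → S C S gives S C S | S S.

S -> id ( | ) | id | ) C; C -> id ) | id | S C S | S S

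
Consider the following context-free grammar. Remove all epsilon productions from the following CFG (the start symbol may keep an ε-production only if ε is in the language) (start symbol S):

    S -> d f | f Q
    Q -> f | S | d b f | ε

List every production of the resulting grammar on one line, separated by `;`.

Nullable set = {Q}.
ε ∉ L(G), so no ε-production is kept.
Add the nullable-subset variants: S → f Q gives f Q | f.

S -> d f | f Q | f; Q -> f | S | d b f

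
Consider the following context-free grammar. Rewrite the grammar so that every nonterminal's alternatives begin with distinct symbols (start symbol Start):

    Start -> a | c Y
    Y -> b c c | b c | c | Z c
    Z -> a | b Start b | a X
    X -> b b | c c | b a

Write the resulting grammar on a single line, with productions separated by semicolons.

Start -> a | c Y; Y -> c | Z c | b c Y1; Z -> b Start b | a Z1; X -> c c | b X1; Y1 -> c | epsilon; Z1 -> epsilon | X; X1 -> b | a

Y has alternatives sharing prefix 'b c': factor to Y → b c Y1 with Y1 → c | ε.
Z has alternatives sharing prefix 'a': factor to Z → a Z1 with Z1 → ε | X.
X has alternatives sharing prefix 'b': factor to X → b X1 with X1 → b | a.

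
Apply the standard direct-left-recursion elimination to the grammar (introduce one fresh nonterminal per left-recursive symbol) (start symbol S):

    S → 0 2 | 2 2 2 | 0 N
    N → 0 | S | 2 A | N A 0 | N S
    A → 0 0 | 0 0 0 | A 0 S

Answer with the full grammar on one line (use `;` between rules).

S → 0 2 | 2 2 2 | 0 N; N → 0 N' | S N' | 2 A N'; A → 0 0 A' | 0 0 0 A'; N' → A 0 N' | S N' | epsilon; A' → 0 S A' | epsilon

N, A are directly left-recursive.
For N: α = {A 0, S}, β = {0, S, 2 A}. Rewrite as N → β N' and N' → α N' | ε.
For A: α = {0 S}, β = {0 0, 0 0 0}. Rewrite as A → β A' and A' → α A' | ε.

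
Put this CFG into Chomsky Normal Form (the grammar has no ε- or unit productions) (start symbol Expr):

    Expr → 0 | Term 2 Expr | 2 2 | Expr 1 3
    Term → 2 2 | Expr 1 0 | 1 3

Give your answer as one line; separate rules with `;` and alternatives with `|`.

Expr → 0 | Term Y1 | X1 X1 | Expr Y2; Term → X1 X1 | Expr Y3 | X2 X3; X1 → 2; X2 → 1; X3 → 3; X4 → 0; Y1 → X1 Expr; Y2 → X2 X3; Y3 → X2 X4

Introduce a nonterminal for each terminal appearing in a rule of length ≥ 2: X1 → 2, X2 → 1, X3 → 3, X4 → 0.
Binarize each right-hand side of length ≥ 3 by chaining fresh nonterminals (Y1, Y2, …): affected rules were Expr → Term X1 Expr; Expr → Expr X2 X3; Term → Expr X2 X4.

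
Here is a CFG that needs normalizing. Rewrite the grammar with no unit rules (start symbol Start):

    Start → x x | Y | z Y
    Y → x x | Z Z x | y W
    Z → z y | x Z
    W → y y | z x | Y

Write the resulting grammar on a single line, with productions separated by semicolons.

Unit pairs: Start ⇒* {Y}; W ⇒* {Y}.
For every A with A ⇒* B via unit rules, add B's non-unit alternatives to A; then delete every rule of the form X → Y.

Start → x x | z Y | Z Z x | y W; Y → x x | Z Z x | y W; Z → z y | x Z; W → x x | Z Z x | y W | y y | z x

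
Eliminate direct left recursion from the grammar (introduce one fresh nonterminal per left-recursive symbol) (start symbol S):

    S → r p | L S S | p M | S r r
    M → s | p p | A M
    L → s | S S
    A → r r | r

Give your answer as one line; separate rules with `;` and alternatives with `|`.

Directly left-recursive nonterminal: S.
For S: α = {r r}, β = {r p, L S S, p M}. Rewrite as S → β S' and S' → α S' | ε.

S → r p S' | L S S S' | p M S'; M → s | p p | A M; L → s | S S; A → r r | r; S' → r r S' | ε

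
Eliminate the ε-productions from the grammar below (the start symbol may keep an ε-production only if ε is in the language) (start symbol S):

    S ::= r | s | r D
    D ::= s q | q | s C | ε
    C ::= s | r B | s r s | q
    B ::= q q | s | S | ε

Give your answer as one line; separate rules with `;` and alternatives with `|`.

S ::= r | s | r D; D ::= s q | q | s C; C ::= s | r B | r | s r s | q; B ::= q q | s | S

Nullable nonterminals: {B, D}.
ε ∉ L(G), so no ε-production is kept.
For each production, add variants omitting each subset of nullable occurrences: C → r B gives r B | r.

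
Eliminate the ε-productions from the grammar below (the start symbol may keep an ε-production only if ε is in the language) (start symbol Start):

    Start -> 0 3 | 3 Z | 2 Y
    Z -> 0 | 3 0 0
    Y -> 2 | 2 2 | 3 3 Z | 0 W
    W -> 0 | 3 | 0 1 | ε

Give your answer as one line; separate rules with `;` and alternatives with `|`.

The nullable symbols are {W}.
ε ∉ L(G), so no ε-production is kept.
Add the nullable-subset variants: Y → 0 W gives 0 W | 0.

Start -> 0 3 | 3 Z | 2 Y; Z -> 0 | 3 0 0; Y -> 2 | 2 2 | 3 3 Z | 0 W | 0; W -> 0 | 3 | 0 1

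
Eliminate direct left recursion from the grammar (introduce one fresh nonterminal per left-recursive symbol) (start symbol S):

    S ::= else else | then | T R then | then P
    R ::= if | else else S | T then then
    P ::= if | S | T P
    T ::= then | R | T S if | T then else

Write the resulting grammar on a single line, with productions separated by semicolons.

Directly left-recursive nonterminal: T.
For T: α = {S if, then else}, β = {then, R}. Rewrite as T → β T' and T' → α T' | ε.

S ::= else else | then | T R then | then P; R ::= if | else else S | T then then; P ::= if | S | T P; T ::= then T' | R T'; T' ::= S if T' | then else T' | ε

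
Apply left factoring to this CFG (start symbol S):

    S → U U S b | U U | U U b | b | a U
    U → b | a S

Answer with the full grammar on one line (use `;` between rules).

S has alternatives sharing prefix 'U U': factor to S → U U S' with S' → S b | ε | b.

S → b | a U | U U S'; U → b | a S; S' → S b | ε | b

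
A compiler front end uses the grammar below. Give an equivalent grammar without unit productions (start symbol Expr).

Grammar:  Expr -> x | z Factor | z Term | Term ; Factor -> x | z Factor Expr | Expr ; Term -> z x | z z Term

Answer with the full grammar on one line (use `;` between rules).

Unit pairs: Expr ⇒* {Term}; Factor ⇒* {Expr, Term}.
For every A with A ⇒* B via unit rules, add B's non-unit alternatives to A; then delete every rule of the form X → Y.

Expr -> z x | z z Term | x | z Factor | z Term; Factor -> z x | z z Term | x | z Factor Expr | z Factor | z Term; Term -> z x | z z Term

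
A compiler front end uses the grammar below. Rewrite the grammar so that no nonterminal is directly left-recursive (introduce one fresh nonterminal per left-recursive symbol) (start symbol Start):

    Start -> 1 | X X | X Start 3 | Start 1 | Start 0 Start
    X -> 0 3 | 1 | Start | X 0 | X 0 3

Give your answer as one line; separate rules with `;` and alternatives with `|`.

Start, X are directly left-recursive.
For Start: α = {1, 0 Start}, β = {1, X X, X Start 3}. Rewrite as Start → β Start1 and Start1 → α Start1 | ε.
For X: α = {0, 0 3}, β = {0 3, 1, Start}. Rewrite as X → β X1 and X1 → α X1 | ε.

Start -> 1 Start1 | X X Start1 | X Start 3 Start1; X -> 0 3 X1 | 1 X1 | Start X1; Start1 -> 1 Start1 | 0 Start Start1 | ε; X1 -> 0 X1 | 0 3 X1 | ε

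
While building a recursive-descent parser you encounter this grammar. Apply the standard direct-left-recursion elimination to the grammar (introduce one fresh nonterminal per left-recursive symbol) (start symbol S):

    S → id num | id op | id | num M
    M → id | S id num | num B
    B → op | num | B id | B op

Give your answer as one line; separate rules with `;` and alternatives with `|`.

Directly left-recursive nonterminal: B.
For B: α = {id, op}, β = {op, num}. Rewrite as B → β B' and B' → α B' | ε.

S → id num | id op | id | num M; M → id | S id num | num B; B → op B' | num B'; B' → id B' | op B' | ε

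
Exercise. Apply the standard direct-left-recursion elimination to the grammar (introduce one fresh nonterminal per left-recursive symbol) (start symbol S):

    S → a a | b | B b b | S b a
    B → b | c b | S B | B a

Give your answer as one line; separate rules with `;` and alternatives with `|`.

Directly left-recursive nonterminals: S, B.
For S: α = {b a}, β = {a a, b, B b b}. Rewrite as S → β S' and S' → α S' | ε.
For B: α = {a}, β = {b, c b, S B}. Rewrite as B → β B' and B' → α B' | ε.

S → a a S' | b S' | B b b S'; B → b B' | c b B' | S B B'; S' → b a S' | ε; B' → a B' | ε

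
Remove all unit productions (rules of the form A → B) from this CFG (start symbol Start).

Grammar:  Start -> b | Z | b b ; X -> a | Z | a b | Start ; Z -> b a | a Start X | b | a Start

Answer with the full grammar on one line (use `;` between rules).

Unit pairs: Start ⇒* {Z}; X ⇒* {Start, Z}.
For every A with A ⇒* B via unit rules, add B's non-unit alternatives to A; then delete every rule of the form X → Y.

Start -> b a | a Start X | b | a Start | b b; X -> b a | a Start X | b | a Start | b b | a | a b; Z -> b a | a Start X | b | a Start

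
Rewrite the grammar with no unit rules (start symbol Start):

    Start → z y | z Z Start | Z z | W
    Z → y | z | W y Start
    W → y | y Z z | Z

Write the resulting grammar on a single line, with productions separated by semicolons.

Unit pairs: Start ⇒* {W, Z}; W ⇒* {Z}.
Replace each nonterminal's rules with the union of the non-unit rules of every nonterminal it unit-derives.

Start → y | z | W y Start | z y | z Z Start | Z z | y Z z; Z → y | z | W y Start; W → y | z | W y Start | y Z z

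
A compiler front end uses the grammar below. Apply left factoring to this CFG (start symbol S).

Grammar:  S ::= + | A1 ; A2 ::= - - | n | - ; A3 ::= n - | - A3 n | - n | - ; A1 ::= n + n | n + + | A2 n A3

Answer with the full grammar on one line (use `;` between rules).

A2 has alternatives sharing prefix '-': factor to A2 → - A2' with A2' → - | ε.
A3 has alternatives sharing prefix '-': factor to A3 → - A3' with A3' → A3 n | n | ε.
A1 has alternatives sharing prefix 'n +': factor to A1 → n + A1' with A1' → n | +.

S ::= + | A1; A2 ::= n | - A2'; A3 ::= n - | - A3'; A1 ::= A2 n A3 | n + A1'; A2' ::= - | ε; A3' ::= A3 n | n | ε; A1' ::= n | +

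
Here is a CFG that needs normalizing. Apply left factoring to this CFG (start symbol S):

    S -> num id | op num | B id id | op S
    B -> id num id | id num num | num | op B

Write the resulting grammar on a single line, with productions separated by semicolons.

S -> num id | B id id | op S'; B -> num | op B | id num B'; S' -> num | S; B' -> id | num

S has alternatives sharing prefix 'op': factor to S → op S' with S' → num | S.
B has alternatives sharing prefix 'id num': factor to B → id num B' with B' → id | num.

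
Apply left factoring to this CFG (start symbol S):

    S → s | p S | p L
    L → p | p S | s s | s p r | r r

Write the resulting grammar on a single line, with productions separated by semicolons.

S has alternatives sharing prefix 'p': factor to S → p S' with S' → S | L.
L has alternatives sharing prefix 'p': factor to L → p L' with L' → ε | S.
L has alternatives sharing prefix 's': factor to L → s L'' with L'' → s | p r.

S → s | p S'; L → r r | p L' | s L''; S' → S | L; L' → epsilon | S; L'' → s | p r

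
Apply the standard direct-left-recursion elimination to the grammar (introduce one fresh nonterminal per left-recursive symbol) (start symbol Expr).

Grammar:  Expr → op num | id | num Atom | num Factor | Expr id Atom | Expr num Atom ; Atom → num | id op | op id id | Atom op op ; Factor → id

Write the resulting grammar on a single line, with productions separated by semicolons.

Expr → op num Expr1 | id Expr1 | num Atom Expr1 | num Factor Expr1; Atom → num Atom1 | id op Atom1 | op id id Atom1; Factor → id; Expr1 → id Atom Expr1 | num Atom Expr1 | epsilon; Atom1 → op op Atom1 | epsilon

Directly left-recursive nonterminals: Expr, Atom.
For Expr: α = {id Atom, num Atom}, β = {op num, id, num Atom, num Factor}. Rewrite as Expr → β Expr1 and Expr1 → α Expr1 | ε.
For Atom: α = {op op}, β = {num, id op, op id id}. Rewrite as Atom → β Atom1 and Atom1 → α Atom1 | ε.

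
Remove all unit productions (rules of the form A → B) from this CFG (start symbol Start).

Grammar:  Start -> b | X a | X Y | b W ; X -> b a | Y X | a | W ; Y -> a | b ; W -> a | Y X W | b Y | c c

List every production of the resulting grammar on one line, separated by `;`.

Unit pairs: X ⇒* {W}.
For each unit pair (A, B), copy every non-unit production of B to A, then drop all unit productions.

Start -> b | X a | X Y | b W; X -> b a | Y X | a | Y X W | b Y | c c; Y -> a | b; W -> a | Y X W | b Y | c c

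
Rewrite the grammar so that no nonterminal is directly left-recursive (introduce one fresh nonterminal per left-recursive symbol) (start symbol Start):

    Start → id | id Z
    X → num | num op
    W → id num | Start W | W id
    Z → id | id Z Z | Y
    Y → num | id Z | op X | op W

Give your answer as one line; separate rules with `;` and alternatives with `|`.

Start → id | id Z; X → num | num op; W → id num W1 | Start W W1; Z → id | id Z Z | Y; Y → num | id Z | op X | op W; W1 → id W1 | ε

Directly left-recursive nonterminal: W.
For W: α = {id}, β = {id num, Start W}. Rewrite as W → β W1 and W1 → α W1 | ε.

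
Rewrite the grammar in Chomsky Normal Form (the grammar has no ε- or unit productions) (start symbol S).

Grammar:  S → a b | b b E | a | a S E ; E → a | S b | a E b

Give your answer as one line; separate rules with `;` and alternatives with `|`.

Introduce a nonterminal for each terminal appearing in a rule of length ≥ 2: X1 → a, X2 → b.
Binarize each right-hand side of length ≥ 3 by chaining fresh nonterminals (Y1, Y2, …): affected rules were S → X2 X2 E; S → X1 S E; E → X1 E X2.

S → X1 X2 | X2 Y1 | a | X1 Y2; E → a | S X2 | X1 Y3; X1 → a; X2 → b; Y1 → X2 E; Y2 → S E; Y3 → E X2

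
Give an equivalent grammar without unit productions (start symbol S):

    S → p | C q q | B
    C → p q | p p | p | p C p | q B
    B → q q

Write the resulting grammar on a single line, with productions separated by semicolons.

Unit pairs: S ⇒* {B}.
Replace each nonterminal's rules with the union of the non-unit rules of every nonterminal it unit-derives.

S → q q | p | C q q; C → p q | p p | p | p C p | q B; B → q q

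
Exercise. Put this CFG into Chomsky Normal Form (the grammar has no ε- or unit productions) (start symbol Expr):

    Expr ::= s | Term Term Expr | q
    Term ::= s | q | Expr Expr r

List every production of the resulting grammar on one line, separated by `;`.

Expr ::= s | Term Y1 | q; Term ::= s | q | Expr Y2; X1 ::= r; Y1 ::= Term Expr; Y2 ::= Expr X1

Introduce a nonterminal for each terminal appearing in a rule of length ≥ 2: X1 → r.
Binarize each right-hand side of length ≥ 3 by chaining fresh nonterminals (Y1, Y2, …): affected rules were Expr → Term Term Expr; Term → Expr Expr X1.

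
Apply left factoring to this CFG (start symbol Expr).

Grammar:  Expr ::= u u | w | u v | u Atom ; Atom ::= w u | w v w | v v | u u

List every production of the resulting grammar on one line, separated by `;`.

Expr ::= w | u Expr1; Atom ::= v v | u u | w Atom1; Expr1 ::= u | v | Atom; Atom1 ::= u | v w

Expr has alternatives sharing prefix 'u': factor to Expr → u Expr1 with Expr1 → u | v | Atom.
Atom has alternatives sharing prefix 'w': factor to Atom → w Atom1 with Atom1 → u | v w.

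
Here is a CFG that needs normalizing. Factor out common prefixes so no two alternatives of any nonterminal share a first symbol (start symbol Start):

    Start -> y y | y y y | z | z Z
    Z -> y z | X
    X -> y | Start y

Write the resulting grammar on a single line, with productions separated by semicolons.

Start -> y y Start1 | z Start2; Z -> y z | X; X -> y | Start y; Start1 -> ε | y; Start2 -> ε | Z

Start has alternatives sharing prefix 'y y': factor to Start → y y Start1 with Start1 → ε | y.
Start has alternatives sharing prefix 'z': factor to Start → z Start2 with Start2 → ε | Z.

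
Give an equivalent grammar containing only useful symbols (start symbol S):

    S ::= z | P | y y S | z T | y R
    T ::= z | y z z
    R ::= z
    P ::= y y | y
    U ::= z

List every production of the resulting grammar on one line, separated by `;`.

S ::= z | P | y y S | z T | y R; T ::= z | y z z; R ::= z; P ::= y y | y

Generating nonterminals: {P, R, S, T, U}.
Reachable from S after that: {P, R, S, T}.
Removed useless symbols: {U} and every production mentioning them.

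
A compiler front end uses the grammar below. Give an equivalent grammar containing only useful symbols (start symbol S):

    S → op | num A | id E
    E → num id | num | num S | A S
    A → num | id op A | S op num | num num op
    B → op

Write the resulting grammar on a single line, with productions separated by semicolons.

S → op | num A | id E; E → num id | num | num S | A S; A → num | id op A | S op num | num num op

Generating nonterminals: {A, B, E, S}.
Reachable from S after that: {A, E, S}.
Removed useless symbols: {B} and every production mentioning them.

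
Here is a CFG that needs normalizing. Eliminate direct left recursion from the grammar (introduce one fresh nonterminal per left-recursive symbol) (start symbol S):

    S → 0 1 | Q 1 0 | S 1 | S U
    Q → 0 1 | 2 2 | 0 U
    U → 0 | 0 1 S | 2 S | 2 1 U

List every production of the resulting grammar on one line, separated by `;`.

S → 0 1 S' | Q 1 0 S'; Q → 0 1 | 2 2 | 0 U; U → 0 | 0 1 S | 2 S | 2 1 U; S' → 1 S' | U S' | ε

Directly left-recursive nonterminal: S.
For S: α = {1, U}, β = {0 1, Q 1 0}. Rewrite as S → β S' and S' → α S' | ε.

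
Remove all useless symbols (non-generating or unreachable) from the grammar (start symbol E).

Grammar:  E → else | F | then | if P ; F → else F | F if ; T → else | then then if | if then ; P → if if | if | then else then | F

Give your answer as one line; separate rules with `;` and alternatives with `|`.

Generating nonterminals: {E, P, T}.
Reachable from E after that: {E, P}.
Removed useless symbols: {F, T} and every production mentioning them.

E → else | then | if P; P → if if | if | then else then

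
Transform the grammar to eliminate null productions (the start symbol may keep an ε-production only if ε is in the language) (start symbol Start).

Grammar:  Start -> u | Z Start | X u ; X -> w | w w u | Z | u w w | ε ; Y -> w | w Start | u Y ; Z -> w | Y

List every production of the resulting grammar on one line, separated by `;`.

Nullable nonterminals: {X}.
ε ∉ L(G), so no ε-production is kept.

Start -> u | Z Start | X u; X -> w | w w u | Z | u w w; Y -> w | w Start | u Y; Z -> w | Y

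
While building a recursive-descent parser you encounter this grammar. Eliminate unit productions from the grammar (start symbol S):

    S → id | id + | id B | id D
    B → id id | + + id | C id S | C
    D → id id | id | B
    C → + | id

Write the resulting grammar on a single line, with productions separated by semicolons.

S → id | id + | id B | id D; B → id id | + + id | C id S | + | id; D → id id | + + id | C id S | + | id; C → + | id

Unit pairs: B ⇒* {C}; D ⇒* {B, C}.
For each unit pair (A, B), copy every non-unit production of B to A, then drop all unit productions.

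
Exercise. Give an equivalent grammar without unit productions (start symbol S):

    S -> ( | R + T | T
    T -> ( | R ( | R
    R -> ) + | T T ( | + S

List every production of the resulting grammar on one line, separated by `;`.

S -> ( | R + T | ) + | T T ( | + S | R (; T -> ) + | T T ( | + S | ( | R (; R -> ) + | T T ( | + S

Unit pairs: S ⇒* {R, T}; T ⇒* {R}.
Replace each nonterminal's rules with the union of the non-unit rules of every nonterminal it unit-derives.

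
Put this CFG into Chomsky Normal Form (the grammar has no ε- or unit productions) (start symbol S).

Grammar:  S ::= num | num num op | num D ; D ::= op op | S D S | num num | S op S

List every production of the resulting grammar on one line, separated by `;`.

Introduce a nonterminal for each terminal appearing in a rule of length ≥ 2: X1 → num, X2 → op.
Binarize each right-hand side of length ≥ 3 by chaining fresh nonterminals (Y1, Y2, …): affected rules were S → X1 X1 X2; D → S D S; D → S X2 S.

S ::= num | X1 Y1 | X1 D; D ::= X2 X2 | S Y2 | X1 X1 | S Y3; X1 ::= num; X2 ::= op; Y1 ::= X1 X2; Y2 ::= D S; Y3 ::= X2 S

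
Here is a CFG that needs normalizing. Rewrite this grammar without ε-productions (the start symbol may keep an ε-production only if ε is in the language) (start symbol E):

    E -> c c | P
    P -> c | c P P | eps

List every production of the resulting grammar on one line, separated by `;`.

E -> c c | P | eps; P -> c | c P P | c P

Nullable set = {E, P}.
ε ∈ L(G) since E is nullable, so keep E → ε.
Expand every rule over subsets of its nullable positions: P → c P P gives c P P | c P.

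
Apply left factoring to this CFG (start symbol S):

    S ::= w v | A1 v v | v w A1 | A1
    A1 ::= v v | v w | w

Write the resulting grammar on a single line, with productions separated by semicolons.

S ::= w v | v w A1 | A1 S'; A1 ::= w | v A1'; S' ::= v v | epsilon; A1' ::= v | w

S has alternatives sharing prefix 'A1': factor to S → A1 S' with S' → v v | ε.
A1 has alternatives sharing prefix 'v': factor to A1 → v A1' with A1' → v | w.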